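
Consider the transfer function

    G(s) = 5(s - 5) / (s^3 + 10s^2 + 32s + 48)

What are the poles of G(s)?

s = -2 + 2j, -2 - 2j, -6

The poles are the roots of the denominator s^3 + 10s^2 + 32s + 48 = 0.
Trying s = -6: the polynomial evaluates to 0, so (s + 6) is a factor.
Dividing out leaves s^2 + 4s + 8 = 0.
The quadratic formula then gives s = -2 ± 2j.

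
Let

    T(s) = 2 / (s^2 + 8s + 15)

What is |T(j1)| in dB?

|T(j1)|_dB ≈ -18.1 dB

Substitute s = j1: numerator = 2, denominator = 14 + j8.
|T(j1)| = |2| / |14 + j8| = 2 / 16.125 ≈ 0.1240.
In decibels: 20·log₁₀(0.1240) ≈ -18.1 dB.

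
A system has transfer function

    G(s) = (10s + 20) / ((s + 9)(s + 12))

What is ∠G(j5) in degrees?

∠G(j5) ≈ 16.52°

At s = j5: numerator = 20 + j50, denominator = 83 + j105.
∠G = ∠num − ∠den = 68.199° − (51.674°) = 16.52°.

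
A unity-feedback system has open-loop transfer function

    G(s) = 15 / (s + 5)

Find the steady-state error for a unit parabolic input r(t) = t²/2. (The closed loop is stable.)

e_ss = ∞

G(s) has no poles at the origin.
This is a Type 0 system; Ka = lim_{s→0} s^2·G(s) = 0, so the steady-state error for a parabola input is infinite.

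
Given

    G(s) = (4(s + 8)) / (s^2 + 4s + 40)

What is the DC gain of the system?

G(0) = 4/5 ≈ 0.8000

Set s = 0: G(0) = (32) / (40) = 4/5.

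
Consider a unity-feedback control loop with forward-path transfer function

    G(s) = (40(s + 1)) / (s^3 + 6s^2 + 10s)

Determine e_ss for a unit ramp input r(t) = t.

e_ss = 0.2500

G(s) has one pole at the origin.
This is a Type 1 system. Kv = lim_{s→0} s·G(s) = 40/10 = 4.
e_ss = 1/Kv = 1/(4) = 1/4 ≈ 0.2500.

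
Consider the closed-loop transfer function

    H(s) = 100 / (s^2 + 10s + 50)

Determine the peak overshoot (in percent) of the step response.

%OS ≈ 4.32%

Comparing s^2 + 10s + 50 to s^2 + 2ζωₙs + ωₙ²: ωₙ = √50 ≈ 7.071 rad/s and ζ = 10/(2·√50) ≈ 0.7071.
%OS = 100·exp(−πζ/√(1−ζ²)) = 100·exp(−π·0.7071/√(1−0.7071²)) ≈ 4.32%.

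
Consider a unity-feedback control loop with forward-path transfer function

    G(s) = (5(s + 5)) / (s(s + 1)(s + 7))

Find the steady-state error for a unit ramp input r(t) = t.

G(s) has one pole at the origin.
This is a Type 1 system. Kv = lim_{s→0} s·G(s) = 25/7.
e_ss = 1/Kv = 1/(25/7) = 7/25 ≈ 0.2800.

e_ss = 0.2800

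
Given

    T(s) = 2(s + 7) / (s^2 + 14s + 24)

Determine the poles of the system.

s = -2, -12

The poles are the roots of the denominator s^2 + 14s + 24 = 0.
Factoring: (s + 2)(s + 12) = 0, so s = -2 and s = -12.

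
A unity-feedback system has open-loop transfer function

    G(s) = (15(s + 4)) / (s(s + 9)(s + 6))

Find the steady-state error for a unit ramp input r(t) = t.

e_ss = 0.9000

G(s) has one pole at the origin.
This is a Type 1 system. Kv = lim_{s→0} s·G(s) = 60/54 = 10/9.
e_ss = 1/Kv = 1/(10/9) = 9/10 ≈ 0.9000.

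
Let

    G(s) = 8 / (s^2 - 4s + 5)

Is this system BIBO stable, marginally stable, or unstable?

unstable

The poles can be read from the denominator factors: s = 2 ± j.
Since the pole(s) at s = 2 + j, 2 - j lie in the right half-plane, the system is unstable.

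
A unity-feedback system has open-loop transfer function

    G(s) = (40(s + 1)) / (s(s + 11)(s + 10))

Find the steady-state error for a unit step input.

G(s) has one pole at the origin.
This is a Type 1 system; for a step input the steady-state error is zero.

e_ss = 0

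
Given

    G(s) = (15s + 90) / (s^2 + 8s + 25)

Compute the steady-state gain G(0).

G(0) = 18/5 ≈ 3.600

Set s = 0: G(0) = (90) / (25) = 18/5.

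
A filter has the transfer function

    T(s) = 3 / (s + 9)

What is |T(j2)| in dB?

|T(j2)|_dB ≈ -9.75 dB

Substitute s = j2: numerator = 3, denominator = 9 + j2.
|T(j2)| = |3| / |9 + j2| = 3 / 9.2195 ≈ 0.3254.
In decibels: 20·log₁₀(0.3254) ≈ -9.75 dB.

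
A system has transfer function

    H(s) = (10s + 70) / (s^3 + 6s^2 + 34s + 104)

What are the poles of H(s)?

The poles are the roots of the denominator s^3 + 6s^2 + 34s + 104 = 0.
Trying s = -4: the polynomial evaluates to 0, so (s + 4) is a factor.
Dividing out leaves s^2 + 2s + 26 = 0.
The quadratic formula then gives s = -1 ± 5j.

s = -1 + 5j, -1 - 5j, -4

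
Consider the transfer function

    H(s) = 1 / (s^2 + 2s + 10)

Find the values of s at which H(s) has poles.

The poles are the roots of the denominator s^2 + 2s + 10 = 0.
Using the quadratic formula: s = (-2 ± √(-36))/2 = -1 ± 3j.

s = -1 ± 3j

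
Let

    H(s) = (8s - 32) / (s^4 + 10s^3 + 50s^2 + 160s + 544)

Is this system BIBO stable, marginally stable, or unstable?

marginally stable

The denominator s^4 + 10s^3 + 50s^2 + 160s + 544 factors as (s^2 + 16)(s^2 + 10s + 34), giving poles at s = 4j, -4j, -5 + 3j, -5 - 3j.
Since the simple pole(s) at s = ±4j lie on the jω-axis with none in the right half-plane, the system is marginally stable.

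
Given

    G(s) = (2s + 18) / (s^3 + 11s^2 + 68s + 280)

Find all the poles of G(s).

s = -2 + 6j, -2 - 6j, -7

The poles are the roots of the denominator s^3 + 11s^2 + 68s + 280 = 0.
Trying s = -7: the polynomial evaluates to 0, so (s + 7) is a factor.
Dividing out leaves s^2 + 4s + 40 = 0.
The quadratic formula then gives s = -2 ± 6j.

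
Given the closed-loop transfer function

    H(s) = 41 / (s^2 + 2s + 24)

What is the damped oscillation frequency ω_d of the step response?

Comparing s^2 + 2s + 24 to s^2 + 2ζωₙs + ωₙ²: ωₙ = √24 ≈ 4.899 rad/s and ζ = 2/(2·√24) ≈ 0.2041.
ζωₙ = 2/2 = 1, so ω_d = ωₙ√(1−ζ²) = √(ωₙ² − (ζωₙ)²) = √(24 − 1²) = √23 ≈ 4.796 rad/s.

ω_d ≈ 4.796 rad/s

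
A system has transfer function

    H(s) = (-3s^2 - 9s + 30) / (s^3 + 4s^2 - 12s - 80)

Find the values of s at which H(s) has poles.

The poles are the roots of the denominator s^3 + 4s^2 - 12s - 80 = 0.
Trying s = 4: the polynomial evaluates to 0, so (s - 4) is a factor.
Dividing out leaves s^2 + 8s + 20 = 0.
The quadratic formula then gives s = -4 ± 2j.

s = -4 + 2j, -4 - 2j, 4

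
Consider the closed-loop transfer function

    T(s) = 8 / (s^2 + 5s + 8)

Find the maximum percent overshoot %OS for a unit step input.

Comparing s^2 + 5s + 8 to s^2 + 2ζωₙs + ωₙ²: ωₙ = √8 ≈ 2.828 rad/s and ζ = 5/(2·√8) ≈ 0.8839.
%OS = 100·exp(−πζ/√(1−ζ²)) = 100·exp(−π·0.8839/√(1−0.8839²)) ≈ 0.264%.

%OS ≈ 0.264%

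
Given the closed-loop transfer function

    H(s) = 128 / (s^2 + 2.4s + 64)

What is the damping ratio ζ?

ζ = 0.15

Compare the denominator to the standard form s^2 + 2ζωₙs + ωₙ².
ωₙ² = 64, so ωₙ = 8 rad/s.
2ζωₙ = 2.4, so ζ = 2.4/(2·8) = 0.15.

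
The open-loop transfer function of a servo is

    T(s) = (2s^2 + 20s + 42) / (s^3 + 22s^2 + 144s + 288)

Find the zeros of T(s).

s = -7, -3

Set the numerator to zero: 2s^2 + 20s + 42 = 0, i.e. 2·(s^2 + 10s + 21) = 0.
Factoring: (s + 7)(s + 3) = 0.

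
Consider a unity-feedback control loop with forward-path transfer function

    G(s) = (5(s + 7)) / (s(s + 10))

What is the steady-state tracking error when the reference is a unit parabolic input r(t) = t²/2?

e_ss = ∞

G(s) has one pole at the origin.
This is a Type 1 system; Ka = lim_{s→0} s^2·G(s) = 0, so the steady-state error for a parabola input is infinite.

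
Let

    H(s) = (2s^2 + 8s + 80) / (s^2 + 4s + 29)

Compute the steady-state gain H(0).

H(0) = 80/29 ≈ 2.759

Set s = 0: H(0) = (80) / (29) = 80/29.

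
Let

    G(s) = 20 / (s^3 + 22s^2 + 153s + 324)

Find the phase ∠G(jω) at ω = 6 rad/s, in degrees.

∠G(j6) ≈ -123.7°

At s = j6: numerator = 20, denominator = -468 + j702.
∠G = ∠num − ∠den = 0° − (123.69°) = -123.7°.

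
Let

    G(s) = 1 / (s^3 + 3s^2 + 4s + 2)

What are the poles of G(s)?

s = -1 + j, -1 - j, -1

The poles are the roots of the denominator s^3 + 3s^2 + 4s + 2 = 0.
Trying s = -1: the polynomial evaluates to 0, so (s + 1) is a factor.
Dividing out leaves s^2 + 2s + 2 = 0.
The quadratic formula then gives s = -1 ± 1j.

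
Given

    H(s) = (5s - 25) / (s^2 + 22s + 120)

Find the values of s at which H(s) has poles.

s = -12, -10

The poles are the roots of the denominator s^2 + 22s + 120 = 0.
Factoring: (s + 12)(s + 10) = 0, so s = -12 and s = -10.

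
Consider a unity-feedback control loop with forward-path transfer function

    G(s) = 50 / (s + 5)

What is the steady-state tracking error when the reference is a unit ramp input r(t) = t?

e_ss = ∞

G(s) has no poles at the origin.
This is a Type 0 system; Kv = lim_{s→0} s·G(s) = 0, so the steady-state error for a ramp input is infinite.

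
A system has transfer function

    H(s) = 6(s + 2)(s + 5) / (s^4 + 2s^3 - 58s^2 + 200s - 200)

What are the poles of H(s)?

The poles are the roots of the denominator s^4 + 2s^3 - 58s^2 + 200s - 200 = 0.
Trying s = -10: the polynomial evaluates to 0, so (s + 10) is a factor.
Dividing out leaves s^3 - 8s^2 + 22s - 20 = 0.
This factors further as (s^2 - 6s + 10)(s - 2) = 0.

s = 3 ± j, -10, 2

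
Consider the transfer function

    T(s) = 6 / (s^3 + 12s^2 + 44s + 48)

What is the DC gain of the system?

Set s = 0: T(0) = (6) / (48) = 1/8.

T(0) = 1/8 ≈ 0.1250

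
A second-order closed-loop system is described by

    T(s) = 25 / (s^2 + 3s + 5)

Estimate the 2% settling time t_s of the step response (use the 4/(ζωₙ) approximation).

t_s ≈ 2.667 s

Comparing s^2 + 3s + 5 to s^2 + 2ζωₙs + ωₙ²: ωₙ = √5 ≈ 2.236 rad/s and ζ = 3/(2·√5) ≈ 0.6708.
ζωₙ = 3/2 = 1.5, so t_s ≈ 4/(ζωₙ) = 4/1.5 ≈ 2.667 s.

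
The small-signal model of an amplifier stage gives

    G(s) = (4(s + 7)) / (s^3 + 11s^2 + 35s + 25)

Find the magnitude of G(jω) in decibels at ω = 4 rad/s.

|G(j4)|_dB ≈ -14.4 dB

Substitute s = j4: numerator = 28 + j16, denominator = -151 + j76.
|G(j4)| = |28 + j16| / |-151 + j76| = 32.249 / 169.05 ≈ 0.1908.
In decibels: 20·log₁₀(0.1908) ≈ -14.4 dB.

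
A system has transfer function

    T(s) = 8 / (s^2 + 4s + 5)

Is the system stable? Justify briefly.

The denominator s^2 + 4s + 5 factors as (s^2 + 4s + 5), giving poles at s = -2 ± j.
Since all poles lie strictly in the left half-plane, the system is stable.

stable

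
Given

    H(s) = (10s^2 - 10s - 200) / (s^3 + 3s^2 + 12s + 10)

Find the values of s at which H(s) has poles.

s = -1 ± 3j, -1

The poles are the roots of the denominator s^3 + 3s^2 + 12s + 10 = 0.
Trying s = -1: the polynomial evaluates to 0, so (s + 1) is a factor.
Dividing out leaves s^2 + 2s + 10 = 0.
The quadratic formula then gives s = -1 ± 3j.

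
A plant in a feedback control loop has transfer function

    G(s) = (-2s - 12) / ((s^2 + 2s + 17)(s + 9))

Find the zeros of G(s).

s = -6

Set the numerator to zero: -2s - 12 = 0, i.e. -2·(s + 6) = 0.
So s = -6.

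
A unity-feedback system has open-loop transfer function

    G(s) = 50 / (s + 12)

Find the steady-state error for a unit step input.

e_ss = 0.1935

G(s) has no poles at the origin.
This is a Type 0 system. Kp = lim_{s→0} G(s) = 50/12 = 25/6.
e_ss = 1/(1 + Kp) = 1/(1 + 25/6) = 6/31 ≈ 0.1935.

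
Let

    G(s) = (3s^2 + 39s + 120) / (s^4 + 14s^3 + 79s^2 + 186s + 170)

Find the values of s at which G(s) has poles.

The poles are the roots of the denominator s^4 + 14s^3 + 79s^2 + 186s + 170 = 0.
No real roots exist; factor into two real quadratics: (s^2 + 4s + 5)(s^2 + 10s + 34) = 0.
Each quadratic gives a conjugate pair via the quadratic formula.

s = -2 ± j, -5 ± 3j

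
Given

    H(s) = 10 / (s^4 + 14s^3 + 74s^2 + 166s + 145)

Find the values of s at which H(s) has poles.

s = -2 + j, -2 - j, -5 + 2j, -5 - 2j

The poles are the roots of the denominator s^4 + 14s^3 + 74s^2 + 166s + 145 = 0.
No real roots exist; factor into two real quadratics: (s^2 + 4s + 5)(s^2 + 10s + 29) = 0.
Each quadratic gives a conjugate pair via the quadratic formula.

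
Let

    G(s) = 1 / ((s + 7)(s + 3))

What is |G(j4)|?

Substitute s = j4: numerator = 1, denominator = 5 + j40.
|G(j4)| = |1| / |5 + j40| = 1 / 40.311 ≈ 0.02481.

|G(j4)| ≈ 0.02481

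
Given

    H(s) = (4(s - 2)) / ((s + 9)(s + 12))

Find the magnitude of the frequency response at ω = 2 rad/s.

Substitute s = j2: numerator = -8 + j8, denominator = 104 + j42.
|H(j2)| = |-8 + j8| / |104 + j42| = 11.314 / 112.16 ≈ 0.1009.

|H(j2)| ≈ 0.1009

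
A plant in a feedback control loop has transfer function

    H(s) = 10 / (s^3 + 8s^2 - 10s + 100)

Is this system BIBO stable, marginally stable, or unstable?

The denominator s^3 + 8s^2 - 10s + 100 factors as (s + 10)(s^2 - 2s + 10), giving poles at s = -10, 1 + 3j, 1 - 3j.
Since the pole(s) at s = 1 + 3j, 1 - 3j lie in the right half-plane, the system is unstable.

unstable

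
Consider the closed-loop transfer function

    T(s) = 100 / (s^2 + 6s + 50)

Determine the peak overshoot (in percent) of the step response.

Comparing s^2 + 6s + 50 to s^2 + 2ζωₙs + ωₙ²: ωₙ = √50 ≈ 7.071 rad/s and ζ = 6/(2·√50) ≈ 0.4243.
%OS = 100·exp(−πζ/√(1−ζ²)) = 100·exp(−π·0.4243/√(1−0.4243²)) ≈ 22.9%.

%OS ≈ 22.9%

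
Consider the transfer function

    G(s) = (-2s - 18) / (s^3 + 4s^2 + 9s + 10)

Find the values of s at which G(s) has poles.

The poles are the roots of the denominator s^3 + 4s^2 + 9s + 10 = 0.
Trying s = -2: the polynomial evaluates to 0, so (s + 2) is a factor.
Dividing out leaves s^2 + 2s + 5 = 0.
The quadratic formula then gives s = -1 ± 2j.

s = -1 ± 2j, -2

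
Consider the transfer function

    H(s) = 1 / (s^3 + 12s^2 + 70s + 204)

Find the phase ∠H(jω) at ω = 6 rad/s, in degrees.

At s = j6: numerator = 1, denominator = -228 + j204.
∠H = ∠num − ∠den = 0° − (138.18°) = -138.2°.

∠H(j6) ≈ -138.2°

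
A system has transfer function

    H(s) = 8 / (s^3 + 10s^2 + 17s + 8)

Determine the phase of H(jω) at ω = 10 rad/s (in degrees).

At s = j10: numerator = 8, denominator = -992 - j830.
∠H = ∠num − ∠den = 0° − (-140.08°) = 140.1°.

∠H(j10) ≈ 140.1°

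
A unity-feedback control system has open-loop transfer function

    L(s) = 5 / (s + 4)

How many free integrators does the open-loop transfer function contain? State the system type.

The denominator has no factor of s at the origin — no free integrator — so this is a Type 0 system.

Type 0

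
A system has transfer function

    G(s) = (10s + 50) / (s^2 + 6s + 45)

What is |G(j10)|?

|G(j10)| ≈ 1.374

Substitute s = j10: numerator = 50 + j100, denominator = -55 + j60.
|G(j10)| = |50 + j100| / |-55 + j60| = 111.80 / 81.394 ≈ 1.374.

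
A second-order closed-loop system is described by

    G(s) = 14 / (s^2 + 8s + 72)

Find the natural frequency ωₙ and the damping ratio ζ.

Compare the denominator to the standard form s^2 + 2ζωₙs + ωₙ².
ωₙ² = 72, so ωₙ = √72 ≈ 8.485 rad/s.
2ζωₙ = 8, so ζ = 8/(2·√72) ≈ 0.4714.

ωₙ ≈ 8.485 rad/s, ζ ≈ 0.4714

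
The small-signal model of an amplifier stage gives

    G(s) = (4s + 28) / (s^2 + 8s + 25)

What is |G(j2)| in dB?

Substitute s = j2: numerator = 28 + j8, denominator = 21 + j16.
|G(j2)| = |28 + j8| / |21 + j16| = 29.120 / 26.401 ≈ 1.103.
In decibels: 20·log₁₀(1.103) ≈ 0.852 dB.

|G(j2)|_dB ≈ 0.852 dB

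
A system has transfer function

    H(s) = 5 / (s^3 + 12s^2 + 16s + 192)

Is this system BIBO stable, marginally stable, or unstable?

marginally stable

The denominator s^3 + 12s^2 + 16s + 192 factors as (s^2 + 16)(s + 12), giving poles at s = ±4j, -12.
Since the simple pole(s) at s = ±4j lie on the jω-axis with none in the right half-plane, the system is marginally stable.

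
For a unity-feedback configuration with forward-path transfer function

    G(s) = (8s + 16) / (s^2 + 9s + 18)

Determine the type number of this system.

The denominator has no factor of s at the origin — no free integrator — so this is a Type 0 system.

Type 0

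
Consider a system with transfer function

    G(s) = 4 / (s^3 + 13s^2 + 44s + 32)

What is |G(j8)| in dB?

|G(j8)|_dB ≈ -46.2 dB

Substitute s = j8: numerator = 4, denominator = -800 - j160.
|G(j8)| = |4| / |-800 - j160| = 4 / 815.84 ≈ 0.004903.
In decibels: 20·log₁₀(0.004903) ≈ -46.2 dB.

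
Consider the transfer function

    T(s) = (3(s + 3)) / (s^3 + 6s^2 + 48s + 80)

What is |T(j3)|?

Substitute s = j3: numerator = 9 + j9, denominator = 26 + j117.
|T(j3)| = |9 + j9| / |26 + j117| = 12.728 / 119.85 ≈ 0.1062.

|T(j3)| ≈ 0.1062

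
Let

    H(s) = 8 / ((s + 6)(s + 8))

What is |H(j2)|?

|H(j2)| ≈ 0.1534

Substitute s = j2: numerator = 8, denominator = 44 + j28.
|H(j2)| = |8| / |44 + j28| = 8 / 52.154 ≈ 0.1534.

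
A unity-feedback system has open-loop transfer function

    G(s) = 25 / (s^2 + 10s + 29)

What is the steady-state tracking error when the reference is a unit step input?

e_ss = 0.5370

G(s) has no poles at the origin.
This is a Type 0 system. Kp = lim_{s→0} G(s) = 25/29.
e_ss = 1/(1 + Kp) = 1/(1 + 25/29) = 29/54 ≈ 0.5370.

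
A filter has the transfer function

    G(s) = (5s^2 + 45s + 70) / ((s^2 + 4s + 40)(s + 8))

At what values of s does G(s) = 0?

Set the numerator to zero: 5s^2 + 45s + 70 = 0, i.e. 5·(s^2 + 9s + 14) = 0.
Factoring: (s + 2)(s + 7) = 0.

s = -2, -7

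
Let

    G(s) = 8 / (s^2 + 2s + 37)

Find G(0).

G(0) = 8/37 ≈ 0.2162

Set s = 0: G(0) = (8) / (37) = 8/37.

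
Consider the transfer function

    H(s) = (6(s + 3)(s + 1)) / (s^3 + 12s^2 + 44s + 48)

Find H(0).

Set s = 0: H(0) = (18) / (48) = 3/8.

H(0) = 3/8 ≈ 0.3750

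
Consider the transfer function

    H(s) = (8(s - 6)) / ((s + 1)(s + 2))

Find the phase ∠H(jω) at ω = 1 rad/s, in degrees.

At s = j1: numerator = -48 + j8, denominator = 1 + j3.
∠H = ∠num − ∠den = 170.54° − (71.565°) = 98.97°.

∠H(j1) ≈ 98.97°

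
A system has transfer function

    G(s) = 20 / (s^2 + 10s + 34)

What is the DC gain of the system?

At s = 0 each factor (s + a) contributes a and each (s^2 + bs + c) contributes c.
G(0) = 20·1 / ((34)) = 20/34 = 10/17.

G(0) = 10/17 ≈ 0.5882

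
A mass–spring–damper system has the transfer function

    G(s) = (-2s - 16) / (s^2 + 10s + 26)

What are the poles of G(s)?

The poles are the roots of the denominator s^2 + 10s + 26 = 0.
Using the quadratic formula: s = (-10 ± √(-4))/2 = -5 ± 1j.

s = -5 + j, -5 - j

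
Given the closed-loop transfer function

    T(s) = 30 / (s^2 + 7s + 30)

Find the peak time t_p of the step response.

t_p ≈ 0.7457 s

Comparing s^2 + 7s + 30 to s^2 + 2ζωₙs + ωₙ²: ωₙ = √30 ≈ 5.477 rad/s and ζ = 7/(2·√30) ≈ 0.6390.
ζωₙ = 7/2 = 3.5, so ω_d = ωₙ√(1−ζ²) = √(ωₙ² − (ζωₙ)²) = √(30 − 3.5²) = √17.75 ≈ 4.213 rad/s.
t_p = π/ω_d = π/4.213 ≈ 0.7457 s.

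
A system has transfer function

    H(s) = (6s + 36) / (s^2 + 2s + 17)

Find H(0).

H(0) = 36/17 ≈ 2.118

Set s = 0: H(0) = (36) / (17) = 36/17.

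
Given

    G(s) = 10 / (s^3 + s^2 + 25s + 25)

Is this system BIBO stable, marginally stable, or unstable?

The denominator s^3 + s^2 + 25s + 25 factors as (s^2 + 25)(s + 1), giving poles at s = ±5j, -1.
Since the simple pole(s) at s = 5j, -5j lie on the jω-axis with none in the right half-plane, the system is marginally stable.

marginally stable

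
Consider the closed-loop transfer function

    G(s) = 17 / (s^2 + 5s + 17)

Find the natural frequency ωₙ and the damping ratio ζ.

Compare the denominator to the standard form s^2 + 2ζωₙs + ωₙ².
ωₙ² = 17, so ωₙ = √17 ≈ 4.123 rad/s.
2ζωₙ = 5, so ζ = 5/(2·√17) ≈ 0.6063.

ωₙ ≈ 4.123 rad/s, ζ ≈ 0.6063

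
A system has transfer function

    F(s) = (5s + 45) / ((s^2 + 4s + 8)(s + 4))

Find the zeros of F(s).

Set the numerator to zero: 5s + 45 = 0, i.e. 5·(s + 9) = 0.
So s = -9.

s = -9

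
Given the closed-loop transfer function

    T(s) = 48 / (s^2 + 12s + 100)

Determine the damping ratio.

ζ = 0.6

Compare the denominator to the standard form s^2 + 2ζωₙs + ωₙ².
ωₙ² = 100, so ωₙ = 10 rad/s.
2ζωₙ = 12, so ζ = 12/(2·10) = 0.6.
With ζ = 0.6 the response is underdamped.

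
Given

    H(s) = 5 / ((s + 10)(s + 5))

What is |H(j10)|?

|H(j10)| ≈ 0.03162

Substitute s = j10: numerator = 5, denominator = -50 + j150.
|H(j10)| = |5| / |-50 + j150| = 5 / 158.11 ≈ 0.03162.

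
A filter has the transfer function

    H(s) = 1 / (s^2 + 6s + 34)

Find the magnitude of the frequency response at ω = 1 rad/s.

Substitute s = j1: numerator = 1, denominator = 33 + j6.
|H(j1)| = |1| / |33 + j6| = 1 / 33.541 ≈ 0.02981.

|H(j1)| ≈ 0.02981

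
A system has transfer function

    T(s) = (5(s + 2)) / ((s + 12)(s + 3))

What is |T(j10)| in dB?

Substitute s = j10: numerator = 10 + j50, denominator = -64 + j150.
|T(j10)| = |10 + j50| / |-64 + j150| = 50.990 / 163.08 ≈ 0.3127.
In decibels: 20·log₁₀(0.3127) ≈ -10.1 dB.

|T(j10)|_dB ≈ -10.1 dB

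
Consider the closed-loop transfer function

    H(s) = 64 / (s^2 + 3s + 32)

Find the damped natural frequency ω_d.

Comparing s^2 + 3s + 32 to s^2 + 2ζωₙs + ωₙ²: ωₙ = √32 ≈ 5.657 rad/s and ζ = 3/(2·√32) ≈ 0.2652.
ζωₙ = 3/2 = 1.5, so ω_d = ωₙ√(1−ζ²) = √(ωₙ² − (ζωₙ)²) = √(32 − 1.5²) = √29.75 ≈ 5.454 rad/s.

ω_d ≈ 5.454 rad/s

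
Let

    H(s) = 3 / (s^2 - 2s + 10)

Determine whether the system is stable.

The poles can be read from the denominator factors: s = 1 ± 3j.
Since the pole(s) at s = 1 ± 3j lie in the right half-plane, the system is unstable.

unstable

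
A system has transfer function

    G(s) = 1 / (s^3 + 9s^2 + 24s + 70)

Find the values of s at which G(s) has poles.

s = -1 + 3j, -1 - 3j, -7

The poles are the roots of the denominator s^3 + 9s^2 + 24s + 70 = 0.
Trying s = -7: the polynomial evaluates to 0, so (s + 7) is a factor.
Dividing out leaves s^2 + 2s + 10 = 0.
The quadratic formula then gives s = -1 ± 3j.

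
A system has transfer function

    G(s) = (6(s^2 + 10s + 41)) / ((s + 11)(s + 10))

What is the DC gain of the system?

At s = 0 each factor (s + a) contributes a and each (s^2 + bs + c) contributes c.
G(0) = 6·(41) / ((11) · (10)) = 246/110 = 123/55.

G(0) = 123/55 ≈ 2.236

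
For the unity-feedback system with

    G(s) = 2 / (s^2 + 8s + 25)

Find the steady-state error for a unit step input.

e_ss = 0.9259

G(s) has no poles at the origin.
This is a Type 0 system. Kp = lim_{s→0} G(s) = 2/25.
e_ss = 1/(1 + Kp) = 1/(1 + 2/25) = 25/27 ≈ 0.9259.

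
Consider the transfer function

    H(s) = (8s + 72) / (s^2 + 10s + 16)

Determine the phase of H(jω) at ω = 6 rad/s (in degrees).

∠H(j6) ≈ -74.74°

At s = j6: numerator = 72 + j48, denominator = -20 + j60.
∠H = ∠num − ∠den = 33.690° − (108.43°) = -74.74°.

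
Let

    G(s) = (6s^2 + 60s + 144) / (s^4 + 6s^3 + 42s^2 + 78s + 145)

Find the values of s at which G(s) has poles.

s = -2 + 5j, -2 - 5j, -1 + 2j, -1 - 2j

The poles are the roots of the denominator s^4 + 6s^3 + 42s^2 + 78s + 145 = 0.
No real roots exist; factor into two real quadratics: (s^2 + 4s + 29)(s^2 + 2s + 5) = 0.
Each quadratic gives a conjugate pair via the quadratic formula.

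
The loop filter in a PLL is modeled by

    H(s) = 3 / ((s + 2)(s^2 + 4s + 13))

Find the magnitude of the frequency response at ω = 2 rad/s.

|H(j2)| ≈ 0.08808

Substitute s = j2: numerator = 3, denominator = 2 + j34.
|H(j2)| = |3| / |2 + j34| = 3 / 34.059 ≈ 0.08808.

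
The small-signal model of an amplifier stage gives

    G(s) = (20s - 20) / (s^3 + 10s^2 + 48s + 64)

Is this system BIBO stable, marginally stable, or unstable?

stable

The denominator s^3 + 10s^2 + 48s + 64 factors as (s^2 + 8s + 32)(s + 2), giving poles at s = -4 + 4j, -4 - 4j, -2.
Since all poles lie strictly in the left half-plane, the system is stable.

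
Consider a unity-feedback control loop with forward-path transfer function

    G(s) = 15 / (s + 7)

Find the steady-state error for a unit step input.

e_ss = 0.3182

G(s) has no poles at the origin.
This is a Type 0 system. Kp = lim_{s→0} G(s) = 15/7.
e_ss = 1/(1 + Kp) = 1/(1 + 15/7) = 7/22 ≈ 0.3182.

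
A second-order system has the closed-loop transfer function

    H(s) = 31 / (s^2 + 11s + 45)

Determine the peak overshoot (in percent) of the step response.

Comparing s^2 + 11s + 45 to s^2 + 2ζωₙs + ωₙ²: ωₙ = √45 ≈ 6.708 rad/s and ζ = 11/(2·√45) ≈ 0.8199.
%OS = 100·exp(−πζ/√(1−ζ²)) = 100·exp(−π·0.8199/√(1−0.8199²)) ≈ 1.11%.

%OS ≈ 1.11%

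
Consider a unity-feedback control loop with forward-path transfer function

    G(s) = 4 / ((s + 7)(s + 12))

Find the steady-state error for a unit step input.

e_ss = 0.9545

G(s) has no poles at the origin.
This is a Type 0 system. Kp = lim_{s→0} G(s) = 4/84 = 1/21.
e_ss = 1/(1 + Kp) = 1/(1 + 1/21) = 21/22 ≈ 0.9545.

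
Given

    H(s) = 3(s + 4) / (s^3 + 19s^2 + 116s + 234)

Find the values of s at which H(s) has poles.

s = -5 ± j, -9

The poles are the roots of the denominator s^3 + 19s^2 + 116s + 234 = 0.
Trying s = -9: the polynomial evaluates to 0, so (s + 9) is a factor.
Dividing out leaves s^2 + 10s + 26 = 0.
The quadratic formula then gives s = -5 ± 1j.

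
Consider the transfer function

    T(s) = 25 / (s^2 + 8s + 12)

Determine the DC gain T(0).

Set s = 0: T(0) = (25) / (12) = 25/12.

T(0) = 25/12 ≈ 2.083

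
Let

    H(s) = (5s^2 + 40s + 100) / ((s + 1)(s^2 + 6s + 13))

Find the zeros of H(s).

s = -4 ± 2j

Set the numerator to zero: 5s^2 + 40s + 100 = 0, i.e. 5·(s^2 + 8s + 20) = 0.
Factoring: (s^2 + 8s + 20) = 0.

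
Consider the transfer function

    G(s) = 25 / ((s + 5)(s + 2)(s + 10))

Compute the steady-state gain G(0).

At s = 0 each factor (s + a) contributes a and each (s^2 + bs + c) contributes c.
G(0) = 25·1 / ((5) · (2) · (10)) = 25/100 = 1/4.

G(0) = 1/4 ≈ 0.2500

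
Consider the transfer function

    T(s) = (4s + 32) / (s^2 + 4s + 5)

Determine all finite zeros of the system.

s = -8

Set the numerator to zero: 4s + 32 = 0, i.e. 4·(s + 8) = 0.
So s = -8.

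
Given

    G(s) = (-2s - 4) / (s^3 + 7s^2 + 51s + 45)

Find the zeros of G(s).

s = -2

Set the numerator to zero: -2s - 4 = 0, i.e. -2·(s + 2) = 0.
So s = -2.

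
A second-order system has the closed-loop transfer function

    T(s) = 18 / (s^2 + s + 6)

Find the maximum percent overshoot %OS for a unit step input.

%OS ≈ 51.9%

Comparing s^2 + s + 6 to s^2 + 2ζωₙs + ωₙ²: ωₙ = √6 ≈ 2.449 rad/s and ζ = 1/(2·√6) ≈ 0.2041.
%OS = 100·exp(−πζ/√(1−ζ²)) = 100·exp(−π·0.2041/√(1−0.2041²)) ≈ 51.9%.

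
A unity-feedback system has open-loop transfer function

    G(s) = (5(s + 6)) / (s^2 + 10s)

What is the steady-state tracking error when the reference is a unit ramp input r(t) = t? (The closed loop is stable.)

e_ss = 0.3333

G(s) has one pole at the origin.
This is a Type 1 system. Kv = lim_{s→0} s·G(s) = 30/10 = 3.
e_ss = 1/Kv = 1/(3) = 1/3 ≈ 0.3333.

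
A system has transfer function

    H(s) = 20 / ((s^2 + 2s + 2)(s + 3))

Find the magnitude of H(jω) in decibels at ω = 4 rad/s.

Substitute s = j4: numerator = 20, denominator = -74 - j32.
|H(j4)| = |20| / |-74 - j32| = 20 / 80.623 ≈ 0.2481.
In decibels: 20·log₁₀(0.2481) ≈ -12.1 dB.

|H(j4)|_dB ≈ -12.1 dB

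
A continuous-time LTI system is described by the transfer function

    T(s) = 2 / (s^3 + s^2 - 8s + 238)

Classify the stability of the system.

unstable

The denominator s^3 + s^2 - 8s + 238 factors as (s^2 - 6s + 34)(s + 7), giving poles at s = 3 + 5j, 3 - 5j, -7.
Since the pole(s) at s = 3 ± 5j lie in the right half-plane, the system is unstable.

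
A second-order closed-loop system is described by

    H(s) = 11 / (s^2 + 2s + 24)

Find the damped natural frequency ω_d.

ω_d ≈ 4.796 rad/s

Comparing s^2 + 2s + 24 to s^2 + 2ζωₙs + ωₙ²: ωₙ = √24 ≈ 4.899 rad/s and ζ = 2/(2·√24) ≈ 0.2041.
ζωₙ = 2/2 = 1, so ω_d = ωₙ√(1−ζ²) = √(ωₙ² − (ζωₙ)²) = √(24 − 1²) = √23 ≈ 4.796 rad/s.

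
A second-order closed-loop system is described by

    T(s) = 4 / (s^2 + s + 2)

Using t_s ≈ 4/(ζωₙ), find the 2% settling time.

t_s ≈ 8 s

Comparing s^2 + s + 2 to s^2 + 2ζωₙs + ωₙ²: ωₙ = √2 ≈ 1.414 rad/s and ζ = 1/(2·√2) ≈ 0.3536.
ζωₙ = 1/2 = 0.5, so t_s ≈ 4/(ζωₙ) = 4/0.5 = 8 s.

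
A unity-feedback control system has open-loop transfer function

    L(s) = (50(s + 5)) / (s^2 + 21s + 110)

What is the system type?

Type 0

The denominator has no factor of s at the origin — no free integrator — so this is a Type 0 system.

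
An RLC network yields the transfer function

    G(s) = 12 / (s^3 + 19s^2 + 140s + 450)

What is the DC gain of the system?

G(0) = 2/75 ≈ 0.02667

Set s = 0: G(0) = (12) / (450) = 2/75.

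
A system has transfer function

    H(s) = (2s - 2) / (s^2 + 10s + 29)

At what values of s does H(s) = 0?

s = 1

Set the numerator to zero: 2s - 2 = 0, i.e. 2·(s - 1) = 0.
So s = 1.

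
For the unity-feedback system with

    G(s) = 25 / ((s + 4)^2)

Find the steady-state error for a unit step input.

G(s) has no poles at the origin.
This is a Type 0 system. Kp = lim_{s→0} G(s) = 25/16.
e_ss = 1/(1 + Kp) = 1/(1 + 25/16) = 16/41 ≈ 0.3902.

e_ss = 0.3902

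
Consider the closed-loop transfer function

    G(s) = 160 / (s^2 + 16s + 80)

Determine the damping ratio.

ζ ≈ 0.8944

Compare the denominator to the standard form s^2 + 2ζωₙs + ωₙ².
ωₙ² = 80, so ωₙ = √80 ≈ 8.944 rad/s.
2ζωₙ = 16, so ζ = 16/(2·√80) ≈ 0.8944.
With ζ = 0.8944 the response is underdamped.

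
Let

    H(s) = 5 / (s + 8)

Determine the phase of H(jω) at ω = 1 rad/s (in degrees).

∠H(j1) ≈ -7.125°

At s = j1: numerator = 5, denominator = 8 + j1.
∠H = ∠num − ∠den = 0° − (7.1250°) = -7.125°.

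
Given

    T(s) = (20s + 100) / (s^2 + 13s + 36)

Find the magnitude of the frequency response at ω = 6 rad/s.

Substitute s = j6: numerator = 100 + j120, denominator = j78.
|T(j6)| = |100 + j120| / |j78| = 156.20 / 78 ≈ 2.003.

|T(j6)| ≈ 2.003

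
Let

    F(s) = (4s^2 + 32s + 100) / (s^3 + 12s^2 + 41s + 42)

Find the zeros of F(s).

s = -4 + 3j, -4 - 3j

Set the numerator to zero: 4s^2 + 32s + 100 = 0, i.e. 4·(s^2 + 8s + 25) = 0.
Factoring: (s^2 + 8s + 25) = 0.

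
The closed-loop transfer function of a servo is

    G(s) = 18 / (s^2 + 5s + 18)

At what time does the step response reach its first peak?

Comparing s^2 + 5s + 18 to s^2 + 2ζωₙs + ωₙ²: ωₙ = √18 ≈ 4.243 rad/s and ζ = 5/(2·√18) ≈ 0.5893.
ζωₙ = 5/2 = 2.5, so ω_d = ωₙ√(1−ζ²) = √(ωₙ² − (ζωₙ)²) = √(18 − 2.5²) = √11.75 ≈ 3.428 rad/s.
t_p = π/ω_d = π/3.428 ≈ 0.9165 s.

t_p ≈ 0.9165 s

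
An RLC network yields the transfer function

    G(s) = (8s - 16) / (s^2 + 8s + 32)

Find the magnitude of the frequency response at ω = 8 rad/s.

Substitute s = j8: numerator = -16 + j64, denominator = -32 + j64.
|G(j8)| = |-16 + j64| / |-32 + j64| = 65.970 / 71.554 ≈ 0.9220.

|G(j8)| ≈ 0.9220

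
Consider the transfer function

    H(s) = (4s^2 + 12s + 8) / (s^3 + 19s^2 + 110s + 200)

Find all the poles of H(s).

s = -10, -5, -4

The poles are the roots of the denominator s^3 + 19s^2 + 110s + 200 = 0.
Trying s = -10: the polynomial evaluates to 0, so (s + 10) is a factor.
Dividing out leaves s^2 + 9s + 20 = 0.
Factoring the quadratic: (s + 5)(s + 4) = 0.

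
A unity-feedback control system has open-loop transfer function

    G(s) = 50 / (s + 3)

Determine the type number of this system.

Type 0

The denominator has no factor of s at the origin — no free integrator — so this is a Type 0 system.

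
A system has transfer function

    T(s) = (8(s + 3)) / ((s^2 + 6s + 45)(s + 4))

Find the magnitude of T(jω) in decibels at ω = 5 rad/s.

Substitute s = j5: numerator = 24 + j40, denominator = -70 + j220.
|T(j5)| = |24 + j40| / |-70 + j220| = 46.648 / 230.87 ≈ 0.2021.
In decibels: 20·log₁₀(0.2021) ≈ -13.9 dB.

|T(j5)|_dB ≈ -13.9 dB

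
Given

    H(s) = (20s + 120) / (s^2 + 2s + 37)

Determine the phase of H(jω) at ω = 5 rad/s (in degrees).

At s = j5: numerator = 120 + j100, denominator = 12 + j10.
∠H = ∠num − ∠den = 39.806° − (39.806°) = 0°.

∠H(j5) ≈ 0°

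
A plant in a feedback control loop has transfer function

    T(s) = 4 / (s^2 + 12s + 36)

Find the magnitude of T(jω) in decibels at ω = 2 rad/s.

Substitute s = j2: numerator = 4, denominator = 32 + j24.
|T(j2)| = |4| / |32 + j24| = 4 / 40 = 0.1000.
In decibels: 20·log₁₀(0.1000) ≈ -20 dB.

|T(j2)|_dB ≈ -20 dB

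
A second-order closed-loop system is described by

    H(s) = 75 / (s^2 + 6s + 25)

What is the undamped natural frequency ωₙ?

ωₙ = 5 rad/s

Compare the denominator to the standard form s^2 + 2ζωₙs + ωₙ².
ωₙ² = 25, so ωₙ = 5 rad/s.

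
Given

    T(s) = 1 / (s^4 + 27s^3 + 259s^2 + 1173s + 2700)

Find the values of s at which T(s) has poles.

The poles are the roots of the denominator s^4 + 27s^3 + 259s^2 + 1173s + 2700 = 0.
Trying s = -9: the polynomial evaluates to 0, so (s + 9) is a factor.
Dividing out leaves s^3 + 18s^2 + 97s + 300 = 0.
This factors further as (s^2 + 6s + 25)(s + 12) = 0.

s = -3 ± 4j, -9, -12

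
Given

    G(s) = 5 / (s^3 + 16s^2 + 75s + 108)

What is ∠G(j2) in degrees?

At s = j2: numerator = 5, denominator = 44 + j142.
∠G = ∠num − ∠den = 0° − (72.784°) = -72.78°.

∠G(j2) ≈ -72.78°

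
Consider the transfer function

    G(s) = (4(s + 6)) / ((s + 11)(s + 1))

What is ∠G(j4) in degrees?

∠G(j4) ≈ -62.26°

At s = j4: numerator = 24 + j16, denominator = -5 + j48.
∠G = ∠num − ∠den = 33.690° − (95.947°) = -62.26°.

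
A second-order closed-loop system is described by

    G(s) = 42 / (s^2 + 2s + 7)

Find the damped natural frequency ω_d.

Comparing s^2 + 2s + 7 to s^2 + 2ζωₙs + ωₙ²: ωₙ = √7 ≈ 2.646 rad/s and ζ = 2/(2·√7) ≈ 0.3780.
ζωₙ = 2/2 = 1, so ω_d = ωₙ√(1−ζ²) = √(ωₙ² − (ζωₙ)²) = √(7 − 1²) = √6 ≈ 2.449 rad/s.

ω_d ≈ 2.449 rad/s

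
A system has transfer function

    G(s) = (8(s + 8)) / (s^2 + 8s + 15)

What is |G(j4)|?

Substitute s = j4: numerator = 64 + j32, denominator = -1 + j32.
|G(j4)| = |64 + j32| / |-1 + j32| = 71.554 / 32.016 ≈ 2.235.

|G(j4)| ≈ 2.235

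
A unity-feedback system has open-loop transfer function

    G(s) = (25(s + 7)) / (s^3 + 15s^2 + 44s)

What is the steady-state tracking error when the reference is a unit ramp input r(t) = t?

G(s) has one pole at the origin.
This is a Type 1 system. Kv = lim_{s→0} s·G(s) = 175/44.
e_ss = 1/Kv = 1/(175/44) = 44/175 ≈ 0.2514.

e_ss = 0.2514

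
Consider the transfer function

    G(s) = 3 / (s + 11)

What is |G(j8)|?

|G(j8)| ≈ 0.2206

Substitute s = j8: numerator = 3, denominator = 11 + j8.
|G(j8)| = |3| / |11 + j8| = 3 / 13.601 ≈ 0.2206.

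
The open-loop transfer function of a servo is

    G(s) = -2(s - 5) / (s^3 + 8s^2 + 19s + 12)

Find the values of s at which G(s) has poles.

The poles are the roots of the denominator s^3 + 8s^2 + 19s + 12 = 0.
Trying s = -1: the polynomial evaluates to 0, so (s + 1) is a factor.
Dividing out leaves s^2 + 7s + 12 = 0.
Factoring the quadratic: (s + 4)(s + 3) = 0.

s = -1, -4, -3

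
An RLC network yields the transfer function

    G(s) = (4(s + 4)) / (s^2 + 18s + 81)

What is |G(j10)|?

Substitute s = j10: numerator = 16 + j40, denominator = -19 + j180.
|G(j10)| = |16 + j40| / |-19 + j180| = 43.081 / 181 ≈ 0.2380.

|G(j10)| ≈ 0.2380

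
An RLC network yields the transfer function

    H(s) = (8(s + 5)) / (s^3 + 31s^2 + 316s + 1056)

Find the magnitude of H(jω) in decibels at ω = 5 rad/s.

Substitute s = j5: numerator = 40 + j40, denominator = 281 + j1455.
|H(j5)| = |40 + j40| / |281 + j1455| = 56.569 / 1481.9 ≈ 0.03817.
In decibels: 20·log₁₀(0.03817) ≈ -28.4 dB.

|H(j5)|_dB ≈ -28.4 dB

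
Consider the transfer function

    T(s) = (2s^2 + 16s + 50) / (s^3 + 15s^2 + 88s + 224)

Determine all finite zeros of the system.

Set the numerator to zero: 2s^2 + 16s + 50 = 0, i.e. 2·(s^2 + 8s + 25) = 0.
Factoring: (s^2 + 8s + 25) = 0.

s = -4 + 3j, -4 - 3j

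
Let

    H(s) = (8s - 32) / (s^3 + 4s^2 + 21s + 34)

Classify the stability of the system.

The denominator s^3 + 4s^2 + 21s + 34 factors as (s^2 + 2s + 17)(s + 2), giving poles at s = -1 + 4j, -1 - 4j, -2.
Since all poles lie strictly in the left half-plane, the system is stable.

stable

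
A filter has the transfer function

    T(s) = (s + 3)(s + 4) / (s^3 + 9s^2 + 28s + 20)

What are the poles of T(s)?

The poles are the roots of the denominator s^3 + 9s^2 + 28s + 20 = 0.
Trying s = -1: the polynomial evaluates to 0, so (s + 1) is a factor.
Dividing out leaves s^2 + 8s + 20 = 0.
The quadratic formula then gives s = -4 ± 2j.

s = -4 ± 2j, -1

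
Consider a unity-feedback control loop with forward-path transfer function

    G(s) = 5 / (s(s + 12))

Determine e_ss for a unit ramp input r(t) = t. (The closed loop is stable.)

e_ss = 2.400

G(s) has one pole at the origin.
This is a Type 1 system. Kv = lim_{s→0} s·G(s) = 5/12.
e_ss = 1/Kv = 1/(5/12) = 12/5 ≈ 2.400.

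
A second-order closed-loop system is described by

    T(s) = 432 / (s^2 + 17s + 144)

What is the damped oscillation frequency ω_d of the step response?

ω_d ≈ 8.471 rad/s

Comparing s^2 + 17s + 144 to s^2 + 2ζωₙs + ωₙ²: ωₙ = 12 rad/s and ζ = 17/(2·12) ≈ 0.7083.
ζωₙ = 17/2 = 8.5, so ω_d = ωₙ√(1−ζ²) = √(ωₙ² − (ζωₙ)²) = √(144 − 8.5²) = √71.75 ≈ 8.471 rad/s.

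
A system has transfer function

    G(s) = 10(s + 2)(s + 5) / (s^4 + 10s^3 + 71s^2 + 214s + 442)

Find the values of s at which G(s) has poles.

s = -3 ± 5j, -2 ± 3j

The poles are the roots of the denominator s^4 + 10s^3 + 71s^2 + 214s + 442 = 0.
No real roots exist; factor into two real quadratics: (s^2 + 6s + 34)(s^2 + 4s + 13) = 0.
Each quadratic gives a conjugate pair via the quadratic formula.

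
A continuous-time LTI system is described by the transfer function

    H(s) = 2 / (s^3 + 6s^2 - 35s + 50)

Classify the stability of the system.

The denominator s^3 + 6s^2 - 35s + 50 factors as (s^2 - 4s + 5)(s + 10), giving poles at s = 2 ± j, -10.
Since the pole(s) at s = 2 + j, 2 - j lie in the right half-plane, the system is unstable.

unstable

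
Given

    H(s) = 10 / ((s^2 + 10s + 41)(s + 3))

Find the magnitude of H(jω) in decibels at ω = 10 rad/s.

|H(j10)|_dB ≈ -41.7 dB

Substitute s = j10: numerator = 10, denominator = -1177 - j290.
|H(j10)| = |10| / |-1177 - j290| = 10 / 1212.2 ≈ 0.008249.
In decibels: 20·log₁₀(0.008249) ≈ -41.7 dB.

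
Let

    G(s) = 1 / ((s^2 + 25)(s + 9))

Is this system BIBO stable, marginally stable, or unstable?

The poles can be read from the denominator factors: s = 5j, -5j, -9.
Since the simple pole(s) at s = 5j, -5j lie on the jω-axis with none in the right half-plane, the system is marginally stable.

marginally stable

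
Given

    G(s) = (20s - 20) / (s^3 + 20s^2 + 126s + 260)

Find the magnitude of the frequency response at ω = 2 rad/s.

Substitute s = j2: numerator = -20 + j40, denominator = 180 + j244.
|G(j2)| = |-20 + j40| / |180 + j244| = 44.721 / 303.21 ≈ 0.1475.

|G(j2)| ≈ 0.1475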